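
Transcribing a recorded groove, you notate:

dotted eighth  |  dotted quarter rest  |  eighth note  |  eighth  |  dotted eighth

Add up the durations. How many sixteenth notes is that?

16

Each duration in sixteenth notes: dotted eighth = 3; dotted quarter rest = 6; eighth note = 2; eighth = 2; dotted eighth = 3.
Sum: 3 + 6 + 2 + 2 + 3 = 16 sixteenth notes.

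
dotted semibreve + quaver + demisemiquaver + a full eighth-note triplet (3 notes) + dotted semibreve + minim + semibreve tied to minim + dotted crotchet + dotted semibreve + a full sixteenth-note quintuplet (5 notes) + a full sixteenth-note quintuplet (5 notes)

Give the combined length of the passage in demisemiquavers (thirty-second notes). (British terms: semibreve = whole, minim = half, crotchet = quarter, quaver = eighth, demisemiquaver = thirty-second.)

249

Express everything in thirty-second notes: dotted semibreve = 48; quaver = 4; demisemiquaver = 1; a full eighth-note triplet (3 notes) (three triplet eighths span one quarter) = 8; dotted semibreve = 48; minim = 16; semibreve tied to minim (semibreve + minim) = 48; dotted crotchet = 12; dotted semibreve = 48; a full sixteenth-note quintuplet (5 notes) (five quintuplet sixteenths span one quarter) = 8; a full sixteenth-note quintuplet (5 notes) (five quintuplet sixteenths span one quarter) = 8.
Adding: 48 + 4 + 1 + 8 + 48 + 16 + 48 + 12 + 48 + 8 + 8 = 249 thirty-second notes.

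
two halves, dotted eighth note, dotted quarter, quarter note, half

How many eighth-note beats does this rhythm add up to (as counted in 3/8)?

18.5

One eighth-note beat = 2 sixteenth notes.
In sixteenth notes: half = 8; half = 8; dotted eighth note = 3; dotted quarter = 6; quarter note = 4; half = 8.
Total: 8 + 8 + 3 + 6 + 4 + 8 = 37.
37 ÷ 2 = 18.5 beats.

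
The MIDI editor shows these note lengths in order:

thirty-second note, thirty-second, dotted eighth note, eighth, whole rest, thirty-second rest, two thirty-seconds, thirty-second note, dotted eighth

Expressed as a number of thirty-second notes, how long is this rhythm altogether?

54

Each duration in thirty-second notes: thirty-second note = 1; thirty-second = 1; dotted eighth note = 6; eighth = 4; whole rest = 32; thirty-second rest = 1; thirty-second = 1; thirty-second = 1; thirty-second note = 1; dotted eighth = 6.
Altogether 1 + 1 + 6 + 4 + 32 + 1 + 1 + 1 + 1 + 6 = 54 thirty-second notes.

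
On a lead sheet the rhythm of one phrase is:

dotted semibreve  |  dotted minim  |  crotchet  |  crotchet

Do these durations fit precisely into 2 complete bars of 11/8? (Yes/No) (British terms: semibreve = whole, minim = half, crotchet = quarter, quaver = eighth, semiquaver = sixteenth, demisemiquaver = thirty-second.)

One bar of 11/8 = 11 eighth notes, so 2 bars = 22.
Express everything in eighth notes: dotted semibreve = 12; dotted minim = 6; crotchet = 2; crotchet = 2.
Sum: 12 + 6 + 2 + 2 = 22.
22 equals 22, so the answer is Yes.

Yes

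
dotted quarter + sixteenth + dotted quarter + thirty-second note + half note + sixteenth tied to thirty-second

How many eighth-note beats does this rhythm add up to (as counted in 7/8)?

11.5

One eighth-note beat = 4 thirty-second notes.
In thirty-second notes: dotted quarter = 12; sixteenth = 2; dotted quarter = 12; thirty-second note = 1; half note = 16; sixteenth tied to thirty-second (sixteenth + thirty-second) = 3.
Sum: 12 + 2 + 12 + 1 + 16 + 3 = 46.
46 ÷ 4 = 11.5 beats.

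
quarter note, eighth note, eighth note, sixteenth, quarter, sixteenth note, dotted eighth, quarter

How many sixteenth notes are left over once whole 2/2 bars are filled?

One bar of 2/2 = 16 sixteenth notes.
Express everything in sixteenth notes: quarter note = 4; eighth note = 2; eighth note = 2; sixteenth = 1; quarter = 4; sixteenth note = 1; dotted eighth = 3; quarter = 4.
Adding: 4 + 2 + 2 + 1 + 4 + 1 + 3 + 4 = 21.
21 ÷ 16 = 1 complete bar with 5 sixteenth notes remaining.

5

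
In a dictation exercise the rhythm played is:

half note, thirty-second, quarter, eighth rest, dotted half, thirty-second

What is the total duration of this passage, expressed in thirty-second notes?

54

In thirty-second notes: half note = 16; thirty-second = 1; quarter = 8; eighth rest = 4; dotted half = 24; thirty-second = 1.
Total: 16 + 1 + 8 + 4 + 24 + 1 = 54 thirty-second notes.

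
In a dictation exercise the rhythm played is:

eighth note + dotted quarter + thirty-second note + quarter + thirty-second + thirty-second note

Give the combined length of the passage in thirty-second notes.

Express everything in thirty-second notes: eighth note = 4; dotted quarter = 12; thirty-second note = 1; quarter = 8; thirty-second = 1; thirty-second note = 1.
Sum: 4 + 12 + 1 + 8 + 1 + 1 = 27 thirty-second notes.

27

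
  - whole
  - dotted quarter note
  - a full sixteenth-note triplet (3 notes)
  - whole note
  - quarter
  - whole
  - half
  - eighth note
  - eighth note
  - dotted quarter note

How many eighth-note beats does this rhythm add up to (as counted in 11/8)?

One eighth-note beat = 2 sixteenth notes.
Express everything in sixteenth notes: whole = 16; dotted quarter note = 6; a full sixteenth-note triplet (3 notes) (three triplet sixteenths span one eighth) = 2; whole note = 16; quarter = 4; whole = 16; half = 8; eighth note = 2; eighth note = 2; dotted quarter note = 6.
Adding: 16 + 6 + 2 + 16 + 4 + 16 + 8 + 2 + 2 + 6 = 78.
78 ÷ 2 = 39 beats.

39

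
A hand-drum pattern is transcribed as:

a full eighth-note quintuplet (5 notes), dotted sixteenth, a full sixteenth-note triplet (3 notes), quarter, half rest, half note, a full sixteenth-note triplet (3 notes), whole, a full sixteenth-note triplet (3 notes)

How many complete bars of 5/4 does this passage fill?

2

One bar of 5/4 = 40 thirty-second notes.
In thirty-second notes: a full eighth-note quintuplet (5 notes) (five quintuplet eighths span one half) = 16; dotted sixteenth = 3; a full sixteenth-note triplet (3 notes) (three triplet sixteenths span one eighth) = 4; quarter = 8; half rest = 16; half note = 16; a full sixteenth-note triplet (3 notes) (three triplet sixteenths span one eighth) = 4; whole = 32; a full sixteenth-note triplet (3 notes) (three triplet sixteenths span one eighth) = 4.
Adding: 16 + 3 + 4 + 8 + 16 + 16 + 4 + 32 + 4 = 103.
103 ÷ 40 = 2 complete bars with 23 left over.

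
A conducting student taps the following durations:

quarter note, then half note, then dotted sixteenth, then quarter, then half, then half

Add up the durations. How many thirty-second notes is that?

67

Working in thirty-second notes: quarter note = 8; half note = 16; dotted sixteenth = 3; quarter = 8; half = 16; half = 16.
Sum: 8 + 16 + 3 + 8 + 16 + 16 = 67 thirty-second notes.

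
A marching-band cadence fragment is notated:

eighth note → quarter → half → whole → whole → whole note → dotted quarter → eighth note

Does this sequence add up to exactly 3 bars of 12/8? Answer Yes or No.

No

One bar of 12/8 = 12 eighth notes, so 3 bars = 36.
Convert each value to eighth notes: eighth note = 1; quarter = 2; half = 4; whole = 8; whole = 8; whole note = 8; dotted quarter = 3; eighth note = 1.
Total: 1 + 2 + 4 + 8 + 8 + 8 + 3 + 1 = 35.
35 falls short of 36, so the answer is No.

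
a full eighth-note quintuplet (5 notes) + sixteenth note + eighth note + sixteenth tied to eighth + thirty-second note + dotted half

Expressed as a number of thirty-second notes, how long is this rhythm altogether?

Each duration in thirty-second notes: a full eighth-note quintuplet (5 notes) (five quintuplet eighths span one half) = 16; sixteenth note = 2; eighth note = 4; sixteenth tied to eighth (sixteenth + eighth) = 6; thirty-second note = 1; dotted half = 24.
Sum: 16 + 2 + 4 + 6 + 1 + 24 = 53 thirty-second notes.

53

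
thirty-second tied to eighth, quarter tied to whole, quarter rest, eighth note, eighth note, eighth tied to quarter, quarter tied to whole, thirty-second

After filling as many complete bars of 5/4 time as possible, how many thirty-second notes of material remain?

One bar of 5/4 = 40 thirty-second notes.
Express everything in thirty-second notes: thirty-second tied to eighth (thirty-second + eighth) = 5; quarter tied to whole (quarter + whole) = 40; quarter rest = 8; eighth note = 4; eighth note = 4; eighth tied to quarter (eighth + quarter) = 12; quarter tied to whole (quarter + whole) = 40; thirty-second = 1.
Total: 5 + 40 + 8 + 4 + 4 + 12 + 40 + 1 = 114.
114 ÷ 40 = 2 complete bars with 34 thirty-second notes remaining.

34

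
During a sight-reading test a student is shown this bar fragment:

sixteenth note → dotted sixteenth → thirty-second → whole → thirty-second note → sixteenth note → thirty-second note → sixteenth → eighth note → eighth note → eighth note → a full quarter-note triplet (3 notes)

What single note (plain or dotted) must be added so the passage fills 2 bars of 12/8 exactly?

dotted half note

2 bars of 12/8 = 96 thirty-second notes.
Express everything in thirty-second notes: sixteenth note = 2; dotted sixteenth = 3; thirty-second = 1; whole = 32; thirty-second note = 1; sixteenth note = 2; thirty-second note = 1; sixteenth = 2; eighth note = 4; eighth note = 4; eighth note = 4; a full quarter-note triplet (3 notes) (three triplet quarters span one half) = 16.
Adding: 2 + 3 + 1 + 32 + 1 + 2 + 1 + 2 + 4 + 4 + 4 + 16 = 72.
Remaining: 96 − 72 = 24 thirty-second notes, which is a dotted half note.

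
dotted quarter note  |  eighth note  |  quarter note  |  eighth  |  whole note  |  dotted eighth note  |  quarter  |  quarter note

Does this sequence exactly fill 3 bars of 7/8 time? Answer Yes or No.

One bar of 7/8 = 14 sixteenth notes, so 3 bars = 42.
Convert each value to sixteenth notes: dotted quarter note = 6; eighth note = 2; quarter note = 4; eighth = 2; whole note = 16; dotted eighth note = 3; quarter = 4; quarter note = 4.
Altogether 6 + 2 + 4 + 2 + 16 + 3 + 4 + 4 = 41.
41 falls short of 42, so the answer is No.

No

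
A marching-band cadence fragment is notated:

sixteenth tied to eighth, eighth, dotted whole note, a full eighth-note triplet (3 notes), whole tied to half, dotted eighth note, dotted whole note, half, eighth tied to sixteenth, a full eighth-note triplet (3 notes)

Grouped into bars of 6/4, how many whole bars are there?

One bar of 6/4 = 24 sixteenth notes.
Working in sixteenth notes: sixteenth tied to eighth (sixteenth + eighth) = 3; eighth = 2; dotted whole note = 24; a full eighth-note triplet (3 notes) (three triplet eighths span one quarter) = 4; whole tied to half (whole + half) = 24; dotted eighth note = 3; dotted whole note = 24; half = 8; eighth tied to sixteenth (eighth + sixteenth) = 3; a full eighth-note triplet (3 notes) (three triplet eighths span one quarter) = 4.
Altogether 3 + 2 + 24 + 4 + 24 + 3 + 24 + 8 + 3 + 4 = 99.
99 ÷ 24 = 4 complete bars with 3 left over.

4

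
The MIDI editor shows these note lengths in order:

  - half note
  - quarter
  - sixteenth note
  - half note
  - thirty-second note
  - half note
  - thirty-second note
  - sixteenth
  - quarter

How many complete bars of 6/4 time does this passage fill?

1

One bar of 6/4 = 48 thirty-second notes.
Convert each value to thirty-second notes: half note = 16; quarter = 8; sixteenth note = 2; half note = 16; thirty-second note = 1; half note = 16; thirty-second note = 1; sixteenth = 2; quarter = 8.
Total: 16 + 8 + 2 + 16 + 1 + 16 + 1 + 2 + 8 = 70.
70 ÷ 48 = 1 complete bar with 22 left over.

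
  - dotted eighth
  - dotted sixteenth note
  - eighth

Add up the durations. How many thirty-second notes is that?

Express everything in thirty-second notes: dotted eighth = 6; dotted sixteenth note = 3; eighth = 4.
Total: 6 + 3 + 4 = 13 thirty-second notes.

13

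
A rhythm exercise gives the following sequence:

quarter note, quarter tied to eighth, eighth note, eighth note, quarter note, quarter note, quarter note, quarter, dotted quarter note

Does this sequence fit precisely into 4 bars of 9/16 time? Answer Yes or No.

Yes

One bar of 9/16 = 9 sixteenth notes, so 4 bars = 36.
Each duration in sixteenth notes: quarter note = 4; quarter tied to eighth (quarter + eighth) = 6; eighth note = 2; eighth note = 2; quarter note = 4; quarter note = 4; quarter note = 4; quarter = 4; dotted quarter note = 6.
Adding: 4 + 6 + 2 + 2 + 4 + 4 + 4 + 4 + 6 = 36.
36 equals 36, so the answer is Yes.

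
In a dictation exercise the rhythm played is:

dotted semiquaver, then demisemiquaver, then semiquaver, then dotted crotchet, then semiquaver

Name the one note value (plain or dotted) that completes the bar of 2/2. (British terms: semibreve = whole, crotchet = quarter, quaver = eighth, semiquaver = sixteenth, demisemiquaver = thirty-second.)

The bar of 2/2 = 32 thirty-second notes.
In thirty-second notes: dotted semiquaver = 3; demisemiquaver = 1; semiquaver = 2; dotted crotchet = 12; semiquaver = 2.
Total: 3 + 1 + 2 + 12 + 2 = 20.
Remaining: 32 − 20 = 12 thirty-second notes, which is a dotted quarter note.

dotted quarter note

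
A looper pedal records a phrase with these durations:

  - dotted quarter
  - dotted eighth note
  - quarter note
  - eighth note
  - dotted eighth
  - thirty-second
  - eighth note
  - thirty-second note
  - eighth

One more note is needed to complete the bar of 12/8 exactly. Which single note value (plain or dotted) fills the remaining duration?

The bar of 12/8 = 48 thirty-second notes.
Each duration in thirty-second notes: dotted quarter = 12; dotted eighth note = 6; quarter note = 8; eighth note = 4; dotted eighth = 6; thirty-second = 1; eighth note = 4; thirty-second note = 1; eighth = 4.
Total: 12 + 6 + 8 + 4 + 6 + 1 + 4 + 1 + 4 = 46.
Remaining: 48 − 46 = 2 thirty-second notes, which is a sixteenth note.

sixteenth note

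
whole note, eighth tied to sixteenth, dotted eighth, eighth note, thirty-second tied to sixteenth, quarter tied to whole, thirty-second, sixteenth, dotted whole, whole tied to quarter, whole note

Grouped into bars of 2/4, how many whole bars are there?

13

One bar of 2/4 = 16 thirty-second notes.
Convert each value to thirty-second notes: whole note = 32; eighth tied to sixteenth (eighth + sixteenth) = 6; dotted eighth = 6; eighth note = 4; thirty-second tied to sixteenth (thirty-second + sixteenth) = 3; quarter tied to whole (quarter + whole) = 40; thirty-second = 1; sixteenth = 2; dotted whole = 48; whole tied to quarter (whole + quarter) = 40; whole note = 32.
Sum: 32 + 6 + 6 + 4 + 3 + 40 + 1 + 2 + 48 + 40 + 32 = 214.
214 ÷ 16 = 13 complete bars with 6 left over.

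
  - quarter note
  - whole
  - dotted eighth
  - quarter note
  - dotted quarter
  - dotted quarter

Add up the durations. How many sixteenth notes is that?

In sixteenth notes: quarter note = 4; whole = 16; dotted eighth = 3; quarter note = 4; dotted quarter = 6; dotted quarter = 6.
Altogether 4 + 16 + 3 + 4 + 6 + 6 = 39 sixteenth notes.

39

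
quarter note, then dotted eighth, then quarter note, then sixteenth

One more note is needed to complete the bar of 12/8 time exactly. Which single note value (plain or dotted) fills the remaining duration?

dotted half note

The bar of 12/8 = 24 sixteenth notes.
Each duration in sixteenth notes: quarter note = 4; dotted eighth = 3; quarter note = 4; sixteenth = 1.
Adding: 4 + 3 + 4 + 1 = 12.
Remaining: 24 − 12 = 12 sixteenth notes, which is a dotted half note.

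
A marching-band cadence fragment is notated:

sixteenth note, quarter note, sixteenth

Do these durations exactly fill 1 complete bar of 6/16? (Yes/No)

One bar of 6/16 = 6 sixteenth notes.
In sixteenth notes: sixteenth note = 1; quarter note = 4; sixteenth = 1.
Total: 1 + 4 + 1 = 6.
6 equals 6, so the answer is Yes.

Yes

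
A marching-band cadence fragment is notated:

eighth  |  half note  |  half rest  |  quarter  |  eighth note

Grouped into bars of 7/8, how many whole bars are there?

1

One bar of 7/8 = 7 eighth notes.
In eighth notes: eighth = 1; half note = 4; half rest = 4; quarter = 2; eighth note = 1.
Adding: 1 + 4 + 4 + 2 + 1 = 12.
12 ÷ 7 = 1 complete bar with 5 left over.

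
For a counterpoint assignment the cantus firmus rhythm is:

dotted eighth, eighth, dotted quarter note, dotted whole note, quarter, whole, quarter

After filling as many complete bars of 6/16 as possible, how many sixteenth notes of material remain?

One bar of 6/16 = 6 sixteenth notes.
Working in sixteenth notes: dotted eighth = 3; eighth = 2; dotted quarter note = 6; dotted whole note = 24; quarter = 4; whole = 16; quarter = 4.
Adding: 3 + 2 + 6 + 24 + 4 + 16 + 4 = 59.
59 ÷ 6 = 9 complete bars with 5 sixteenth notes remaining.

5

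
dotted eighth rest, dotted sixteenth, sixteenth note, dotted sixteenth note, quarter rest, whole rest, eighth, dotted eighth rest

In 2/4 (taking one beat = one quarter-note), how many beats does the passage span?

One quarter-note beat = 8 thirty-second notes.
Express everything in thirty-second notes: dotted eighth rest = 6; dotted sixteenth = 3; sixteenth note = 2; dotted sixteenth note = 3; quarter rest = 8; whole rest = 32; eighth = 4; dotted eighth rest = 6.
Sum: 6 + 3 + 2 + 3 + 8 + 32 + 4 + 6 = 64.
64 ÷ 8 = 8 beats.

8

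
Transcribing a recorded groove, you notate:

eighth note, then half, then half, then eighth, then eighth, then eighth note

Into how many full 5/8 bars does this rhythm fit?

One bar of 5/8 = 5 eighth notes.
Express everything in eighth notes: eighth note = 1; half = 4; half = 4; eighth = 1; eighth = 1; eighth note = 1.
Total: 1 + 4 + 4 + 1 + 1 + 1 = 12.
12 ÷ 5 = 2 complete bars with 2 left over.

2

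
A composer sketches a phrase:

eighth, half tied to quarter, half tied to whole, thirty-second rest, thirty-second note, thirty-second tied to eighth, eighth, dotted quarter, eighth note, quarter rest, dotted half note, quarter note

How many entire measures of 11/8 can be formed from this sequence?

3

One bar of 11/8 = 44 thirty-second notes.
Each duration in thirty-second notes: eighth = 4; half tied to quarter (half + quarter) = 24; half tied to whole (half + whole) = 48; thirty-second rest = 1; thirty-second note = 1; thirty-second tied to eighth (thirty-second + eighth) = 5; eighth = 4; dotted quarter = 12; eighth note = 4; quarter rest = 8; dotted half note = 24; quarter note = 8.
Total: 4 + 24 + 48 + 1 + 1 + 5 + 4 + 12 + 4 + 8 + 24 + 8 = 143.
143 ÷ 44 = 3 complete bars with 11 left over.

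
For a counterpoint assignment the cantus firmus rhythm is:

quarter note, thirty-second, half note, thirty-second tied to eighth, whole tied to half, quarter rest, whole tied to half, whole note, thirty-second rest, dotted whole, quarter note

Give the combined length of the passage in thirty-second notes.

Express everything in thirty-second notes: quarter note = 8; thirty-second = 1; half note = 16; thirty-second tied to eighth (thirty-second + eighth) = 5; whole tied to half (whole + half) = 48; quarter rest = 8; whole tied to half (whole + half) = 48; whole note = 32; thirty-second rest = 1; dotted whole = 48; quarter note = 8.
Adding: 8 + 1 + 16 + 5 + 48 + 8 + 48 + 32 + 1 + 48 + 8 = 223 thirty-second notes.

223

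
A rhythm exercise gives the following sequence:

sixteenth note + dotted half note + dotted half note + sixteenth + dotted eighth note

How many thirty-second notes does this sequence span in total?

58

Working in thirty-second notes: sixteenth note = 2; dotted half note = 24; dotted half note = 24; sixteenth = 2; dotted eighth note = 6.
Altogether 2 + 24 + 24 + 2 + 6 = 58 thirty-second notes.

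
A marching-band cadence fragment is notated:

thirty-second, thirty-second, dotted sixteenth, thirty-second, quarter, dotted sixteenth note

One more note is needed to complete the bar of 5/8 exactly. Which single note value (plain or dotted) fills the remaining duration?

The bar of 5/8 = 20 thirty-second notes.
Each duration in thirty-second notes: thirty-second = 1; thirty-second = 1; dotted sixteenth = 3; thirty-second = 1; quarter = 8; dotted sixteenth note = 3.
Sum: 1 + 1 + 3 + 1 + 8 + 3 = 17.
Remaining: 20 − 17 = 3 thirty-second notes, which is a dotted sixteenth note.

dotted sixteenth note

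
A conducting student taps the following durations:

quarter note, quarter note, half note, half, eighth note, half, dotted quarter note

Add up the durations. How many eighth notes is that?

Each duration in eighth notes: quarter note = 2; quarter note = 2; half note = 4; half = 4; eighth note = 1; half = 4; dotted quarter note = 3.
Sum: 2 + 2 + 4 + 4 + 1 + 4 + 3 = 20 eighth notes.

20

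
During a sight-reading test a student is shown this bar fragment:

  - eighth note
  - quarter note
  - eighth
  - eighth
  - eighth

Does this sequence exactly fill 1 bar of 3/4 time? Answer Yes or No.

Yes

One bar of 3/4 = 6 eighth notes.
Express everything in eighth notes: eighth note = 1; quarter note = 2; eighth = 1; eighth = 1; eighth = 1.
Adding: 1 + 2 + 1 + 1 + 1 = 6.
6 equals 6, so the answer is Yes.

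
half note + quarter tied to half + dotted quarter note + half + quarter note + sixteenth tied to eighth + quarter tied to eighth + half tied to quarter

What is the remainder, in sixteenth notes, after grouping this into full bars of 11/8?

15

One bar of 11/8 = 22 sixteenth notes.
Each duration in sixteenth notes: half note = 8; quarter tied to half (quarter + half) = 12; dotted quarter note = 6; half = 8; quarter note = 4; sixteenth tied to eighth (sixteenth + eighth) = 3; quarter tied to eighth (quarter + eighth) = 6; half tied to quarter (half + quarter) = 12.
Sum: 8 + 12 + 6 + 8 + 4 + 3 + 6 + 12 = 59.
59 ÷ 22 = 2 complete bars with 15 sixteenth notes remaining.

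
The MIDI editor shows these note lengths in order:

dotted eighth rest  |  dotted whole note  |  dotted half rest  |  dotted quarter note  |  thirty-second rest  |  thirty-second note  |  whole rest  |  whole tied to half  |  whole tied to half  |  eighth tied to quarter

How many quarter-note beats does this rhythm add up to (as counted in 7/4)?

29

One quarter-note beat = 8 thirty-second notes.
Working in thirty-second notes: dotted eighth rest = 6; dotted whole note = 48; dotted half rest = 24; dotted quarter note = 12; thirty-second rest = 1; thirty-second note = 1; whole rest = 32; whole tied to half (whole + half) = 48; whole tied to half (whole + half) = 48; eighth tied to quarter (eighth + quarter) = 12.
Total: 6 + 48 + 24 + 12 + 1 + 1 + 32 + 48 + 48 + 12 = 232.
232 ÷ 8 = 29 beats.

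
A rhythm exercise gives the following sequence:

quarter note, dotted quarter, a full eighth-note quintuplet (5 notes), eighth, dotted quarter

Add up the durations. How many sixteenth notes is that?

26

In sixteenth notes: quarter note = 4; dotted quarter = 6; a full eighth-note quintuplet (5 notes) (five quintuplet eighths span one half) = 8; eighth = 2; dotted quarter = 6.
Adding: 4 + 6 + 8 + 2 + 6 = 26 sixteenth notes.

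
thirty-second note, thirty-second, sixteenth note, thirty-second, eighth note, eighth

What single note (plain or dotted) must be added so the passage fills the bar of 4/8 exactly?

The bar of 4/8 = 16 thirty-second notes.
Convert each value to thirty-second notes: thirty-second note = 1; thirty-second = 1; sixteenth note = 2; thirty-second = 1; eighth note = 4; eighth = 4.
Sum: 1 + 1 + 2 + 1 + 4 + 4 = 13.
Remaining: 16 − 13 = 3 thirty-second notes, which is a dotted sixteenth note.

dotted sixteenth note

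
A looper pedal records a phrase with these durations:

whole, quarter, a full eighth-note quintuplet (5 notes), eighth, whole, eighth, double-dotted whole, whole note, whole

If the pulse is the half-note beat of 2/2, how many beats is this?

One half-note beat = 4 eighth notes.
Convert each value to eighth notes: whole = 8; quarter = 2; a full eighth-note quintuplet (5 notes) (five quintuplet eighths span one half) = 4; eighth = 1; whole = 8; eighth = 1; double-dotted whole = 14; whole note = 8; whole = 8.
Sum: 8 + 2 + 4 + 1 + 8 + 1 + 14 + 8 + 8 = 54.
54 ÷ 4 = 13.5 beats.

13.5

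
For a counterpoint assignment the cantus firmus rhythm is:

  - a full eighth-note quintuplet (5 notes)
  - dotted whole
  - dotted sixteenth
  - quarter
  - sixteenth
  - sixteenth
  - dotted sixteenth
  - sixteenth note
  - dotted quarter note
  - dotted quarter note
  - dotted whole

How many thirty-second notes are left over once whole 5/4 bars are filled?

One bar of 5/4 = 40 thirty-second notes.
Convert each value to thirty-second notes: a full eighth-note quintuplet (5 notes) (five quintuplet eighths span one half) = 16; dotted whole = 48; dotted sixteenth = 3; quarter = 8; sixteenth = 2; sixteenth = 2; dotted sixteenth = 3; sixteenth note = 2; dotted quarter note = 12; dotted quarter note = 12; dotted whole = 48.
Adding: 16 + 48 + 3 + 8 + 2 + 2 + 3 + 2 + 12 + 12 + 48 = 156.
156 ÷ 40 = 3 complete bars with 36 thirty-second notes remaining.

36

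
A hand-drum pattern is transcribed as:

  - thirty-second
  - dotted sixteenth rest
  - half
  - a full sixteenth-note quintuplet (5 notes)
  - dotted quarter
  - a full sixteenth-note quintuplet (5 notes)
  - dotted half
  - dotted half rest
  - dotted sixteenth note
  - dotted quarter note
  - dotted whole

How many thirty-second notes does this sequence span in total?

Express everything in thirty-second notes: thirty-second = 1; dotted sixteenth rest = 3; half = 16; a full sixteenth-note quintuplet (5 notes) (five quintuplet sixteenths span one quarter) = 8; dotted quarter = 12; a full sixteenth-note quintuplet (5 notes) (five quintuplet sixteenths span one quarter) = 8; dotted half = 24; dotted half rest = 24; dotted sixteenth note = 3; dotted quarter note = 12; dotted whole = 48.
Adding: 1 + 3 + 16 + 8 + 12 + 8 + 24 + 24 + 3 + 12 + 48 = 159 thirty-second notes.

159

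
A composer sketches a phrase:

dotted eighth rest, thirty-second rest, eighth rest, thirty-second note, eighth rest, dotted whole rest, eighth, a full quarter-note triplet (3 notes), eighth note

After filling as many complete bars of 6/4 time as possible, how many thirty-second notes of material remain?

40

One bar of 6/4 = 48 thirty-second notes.
Working in thirty-second notes: dotted eighth rest = 6; thirty-second rest = 1; eighth rest = 4; thirty-second note = 1; eighth rest = 4; dotted whole rest = 48; eighth = 4; a full quarter-note triplet (3 notes) (three triplet quarters span one half) = 16; eighth note = 4.
Adding: 6 + 1 + 4 + 1 + 4 + 48 + 4 + 16 + 4 = 88.
88 ÷ 48 = 1 complete bar with 40 thirty-second notes remaining.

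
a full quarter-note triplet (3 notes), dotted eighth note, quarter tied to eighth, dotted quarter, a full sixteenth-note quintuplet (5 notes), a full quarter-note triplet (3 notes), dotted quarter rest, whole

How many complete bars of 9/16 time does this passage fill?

One bar of 9/16 = 9 sixteenth notes.
Each duration in sixteenth notes: a full quarter-note triplet (3 notes) (three triplet quarters span one half) = 8; dotted eighth note = 3; quarter tied to eighth (quarter + eighth) = 6; dotted quarter = 6; a full sixteenth-note quintuplet (5 notes) (five quintuplet sixteenths span one quarter) = 4; a full quarter-note triplet (3 notes) (three triplet quarters span one half) = 8; dotted quarter rest = 6; whole = 16.
Adding: 8 + 3 + 6 + 6 + 4 + 8 + 6 + 16 = 57.
57 ÷ 9 = 6 complete bars with 3 left over.

6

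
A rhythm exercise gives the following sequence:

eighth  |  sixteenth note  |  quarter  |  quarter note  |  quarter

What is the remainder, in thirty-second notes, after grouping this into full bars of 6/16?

One bar of 6/16 = 6 sixteenth notes.
Express everything in sixteenth notes: eighth = 2; sixteenth note = 1; quarter = 4; quarter note = 4; quarter = 4.
Altogether 2 + 1 + 4 + 4 + 4 = 15.
15 ÷ 6 = 2 complete bars with 3 sixteenth notes remaining = 6 thirty-second notes.

6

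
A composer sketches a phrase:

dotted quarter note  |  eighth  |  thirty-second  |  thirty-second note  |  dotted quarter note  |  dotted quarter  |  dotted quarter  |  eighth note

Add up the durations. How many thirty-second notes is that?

58

Working in thirty-second notes: dotted quarter note = 12; eighth = 4; thirty-second = 1; thirty-second note = 1; dotted quarter note = 12; dotted quarter = 12; dotted quarter = 12; eighth note = 4.
Adding: 12 + 4 + 1 + 1 + 12 + 12 + 12 + 4 = 58 thirty-second notes.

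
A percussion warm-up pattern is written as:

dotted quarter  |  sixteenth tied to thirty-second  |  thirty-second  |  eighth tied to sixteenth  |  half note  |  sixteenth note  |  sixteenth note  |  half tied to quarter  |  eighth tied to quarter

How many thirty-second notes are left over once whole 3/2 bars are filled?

30

One bar of 3/2 = 48 thirty-second notes.
Each duration in thirty-second notes: dotted quarter = 12; sixteenth tied to thirty-second (sixteenth + thirty-second) = 3; thirty-second = 1; eighth tied to sixteenth (eighth + sixteenth) = 6; half note = 16; sixteenth note = 2; sixteenth note = 2; half tied to quarter (half + quarter) = 24; eighth tied to quarter (eighth + quarter) = 12.
Altogether 12 + 3 + 1 + 6 + 16 + 2 + 2 + 24 + 12 = 78.
78 ÷ 48 = 1 complete bar with 30 thirty-second notes remaining.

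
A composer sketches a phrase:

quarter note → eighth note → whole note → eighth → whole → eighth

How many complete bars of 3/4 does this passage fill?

3

One bar of 3/4 = 6 eighth notes.
In eighth notes: quarter note = 2; eighth note = 1; whole note = 8; eighth = 1; whole = 8; eighth = 1.
Sum: 2 + 1 + 8 + 1 + 8 + 1 = 21.
21 ÷ 6 = 3 complete bars with 3 left over.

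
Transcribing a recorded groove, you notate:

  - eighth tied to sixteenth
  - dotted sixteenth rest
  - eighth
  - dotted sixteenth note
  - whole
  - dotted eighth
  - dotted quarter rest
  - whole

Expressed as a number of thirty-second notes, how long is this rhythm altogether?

98

Convert each value to thirty-second notes: eighth tied to sixteenth (eighth + sixteenth) = 6; dotted sixteenth rest = 3; eighth = 4; dotted sixteenth note = 3; whole = 32; dotted eighth = 6; dotted quarter rest = 12; whole = 32.
Sum: 6 + 3 + 4 + 3 + 32 + 6 + 12 + 32 = 98 thirty-second notes.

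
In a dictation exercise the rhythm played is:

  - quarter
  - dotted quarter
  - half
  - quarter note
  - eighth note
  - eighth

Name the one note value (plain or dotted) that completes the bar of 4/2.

The bar of 4/2 = 16 eighth notes.
Express everything in eighth notes: quarter = 2; dotted quarter = 3; half = 4; quarter note = 2; eighth note = 1; eighth = 1.
Altogether 2 + 3 + 4 + 2 + 1 + 1 = 13.
Remaining: 16 − 13 = 3 eighth notes, which is a dotted quarter note.

dotted quarter note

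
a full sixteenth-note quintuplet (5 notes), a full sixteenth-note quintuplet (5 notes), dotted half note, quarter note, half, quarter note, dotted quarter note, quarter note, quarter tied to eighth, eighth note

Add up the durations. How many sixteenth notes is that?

54

Express everything in sixteenth notes: a full sixteenth-note quintuplet (5 notes) (five quintuplet sixteenths span one quarter) = 4; a full sixteenth-note quintuplet (5 notes) (five quintuplet sixteenths span one quarter) = 4; dotted half note = 12; quarter note = 4; half = 8; quarter note = 4; dotted quarter note = 6; quarter note = 4; quarter tied to eighth (quarter + eighth) = 6; eighth note = 2.
Total: 4 + 4 + 12 + 4 + 8 + 4 + 6 + 4 + 6 + 2 = 54 sixteenth notes.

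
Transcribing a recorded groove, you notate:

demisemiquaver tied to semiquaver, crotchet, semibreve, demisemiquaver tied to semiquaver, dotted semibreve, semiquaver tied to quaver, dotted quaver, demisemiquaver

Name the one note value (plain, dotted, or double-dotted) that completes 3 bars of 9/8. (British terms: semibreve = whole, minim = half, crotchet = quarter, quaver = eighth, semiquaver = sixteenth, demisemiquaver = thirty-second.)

thirty-second note

3 bars of 9/8 = 108 thirty-second notes.
Each duration in thirty-second notes: demisemiquaver tied to semiquaver (demisemiquaver + semiquaver) = 3; crotchet = 8; semibreve = 32; demisemiquaver tied to semiquaver (demisemiquaver + semiquaver) = 3; dotted semibreve = 48; semiquaver tied to quaver (semiquaver + quaver) = 6; dotted quaver = 6; demisemiquaver = 1.
Altogether 3 + 8 + 32 + 3 + 48 + 6 + 6 + 1 = 107.
Remaining: 108 − 107 = 1 thirty-second note, which is a thirty-second note.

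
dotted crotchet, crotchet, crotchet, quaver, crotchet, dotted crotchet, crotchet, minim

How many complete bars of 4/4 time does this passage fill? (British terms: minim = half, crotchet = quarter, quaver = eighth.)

2

One bar of 4/4 = 8 eighth notes.
Each duration in eighth notes: dotted crotchet = 3; crotchet = 2; crotchet = 2; quaver = 1; crotchet = 2; dotted crotchet = 3; crotchet = 2; minim = 4.
Sum: 3 + 2 + 2 + 1 + 2 + 3 + 2 + 4 = 19.
19 ÷ 8 = 2 complete bars with 3 left over.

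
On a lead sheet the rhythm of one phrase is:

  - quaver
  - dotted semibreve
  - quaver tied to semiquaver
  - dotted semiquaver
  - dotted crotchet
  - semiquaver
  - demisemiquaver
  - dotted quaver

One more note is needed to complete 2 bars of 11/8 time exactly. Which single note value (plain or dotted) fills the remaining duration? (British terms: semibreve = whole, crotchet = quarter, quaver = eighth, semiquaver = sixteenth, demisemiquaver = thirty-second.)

dotted eighth note

2 bars of 11/8 = 88 thirty-second notes.
Working in thirty-second notes: quaver = 4; dotted semibreve = 48; quaver tied to semiquaver (quaver + semiquaver) = 6; dotted semiquaver = 3; dotted crotchet = 12; semiquaver = 2; demisemiquaver = 1; dotted quaver = 6.
Total: 4 + 48 + 6 + 3 + 12 + 2 + 1 + 6 = 82.
Remaining: 88 − 82 = 6 thirty-second notes, which is a dotted eighth note.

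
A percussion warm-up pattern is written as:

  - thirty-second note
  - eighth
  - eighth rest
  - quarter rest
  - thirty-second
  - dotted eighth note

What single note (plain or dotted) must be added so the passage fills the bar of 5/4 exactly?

half note

The bar of 5/4 = 40 thirty-second notes.
Express everything in thirty-second notes: thirty-second note = 1; eighth = 4; eighth rest = 4; quarter rest = 8; thirty-second = 1; dotted eighth note = 6.
Sum: 1 + 4 + 4 + 8 + 1 + 6 = 24.
Remaining: 40 − 24 = 16 thirty-second notes, which is a half note.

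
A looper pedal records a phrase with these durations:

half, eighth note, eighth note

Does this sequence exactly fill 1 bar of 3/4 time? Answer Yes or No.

One bar of 3/4 = 6 eighth notes.
In eighth notes: half = 4; eighth note = 1; eighth note = 1.
Altogether 4 + 1 + 1 = 6.
6 equals 6, so the answer is Yes.

Yes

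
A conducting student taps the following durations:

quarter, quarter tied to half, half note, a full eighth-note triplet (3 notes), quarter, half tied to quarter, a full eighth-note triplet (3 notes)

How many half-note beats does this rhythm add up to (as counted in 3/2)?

6

One half-note beat = 2 quarter notes.
Each duration in quarter notes: quarter = 1; quarter tied to half (quarter + half) = 3; half note = 2; a full eighth-note triplet (3 notes) (three triplet eighths span one quarter) = 1; quarter = 1; half tied to quarter (half + quarter) = 3; a full eighth-note triplet (3 notes) (three triplet eighths span one quarter) = 1.
Sum: 1 + 3 + 2 + 1 + 1 + 3 + 1 = 12.
12 ÷ 2 = 6 beats.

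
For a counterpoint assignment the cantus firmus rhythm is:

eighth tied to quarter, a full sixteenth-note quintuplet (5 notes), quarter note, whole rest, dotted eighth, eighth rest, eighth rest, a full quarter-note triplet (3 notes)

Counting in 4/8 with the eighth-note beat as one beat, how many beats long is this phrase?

One eighth-note beat = 2 sixteenth notes.
Convert each value to sixteenth notes: eighth tied to quarter (eighth + quarter) = 6; a full sixteenth-note quintuplet (5 notes) (five quintuplet sixteenths span one quarter) = 4; quarter note = 4; whole rest = 16; dotted eighth = 3; eighth rest = 2; eighth rest = 2; a full quarter-note triplet (3 notes) (three triplet quarters span one half) = 8.
Adding: 6 + 4 + 4 + 16 + 3 + 2 + 2 + 8 = 45.
45 ÷ 2 = 22.5 beats.

22.5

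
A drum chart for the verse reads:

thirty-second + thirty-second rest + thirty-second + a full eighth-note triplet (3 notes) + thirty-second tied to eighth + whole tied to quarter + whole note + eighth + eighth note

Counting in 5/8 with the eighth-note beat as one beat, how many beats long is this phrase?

24

One eighth-note beat = 4 thirty-second notes.
Each duration in thirty-second notes: thirty-second = 1; thirty-second rest = 1; thirty-second = 1; a full eighth-note triplet (3 notes) (three triplet eighths span one quarter) = 8; thirty-second tied to eighth (thirty-second + eighth) = 5; whole tied to quarter (whole + quarter) = 40; whole note = 32; eighth = 4; eighth note = 4.
Adding: 1 + 1 + 1 + 8 + 5 + 40 + 32 + 4 + 4 = 96.
96 ÷ 4 = 24 beats.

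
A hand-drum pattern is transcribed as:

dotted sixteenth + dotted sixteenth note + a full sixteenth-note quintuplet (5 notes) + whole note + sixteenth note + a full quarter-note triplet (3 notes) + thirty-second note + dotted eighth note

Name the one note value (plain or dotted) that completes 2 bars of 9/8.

2 bars of 9/8 = 72 thirty-second notes.
Express everything in thirty-second notes: dotted sixteenth = 3; dotted sixteenth note = 3; a full sixteenth-note quintuplet (5 notes) (five quintuplet sixteenths span one quarter) = 8; whole note = 32; sixteenth note = 2; a full quarter-note triplet (3 notes) (three triplet quarters span one half) = 16; thirty-second note = 1; dotted eighth note = 6.
Sum: 3 + 3 + 8 + 32 + 2 + 16 + 1 + 6 = 71.
Remaining: 72 − 71 = 1 thirty-second note, which is a thirty-second note.

thirty-second note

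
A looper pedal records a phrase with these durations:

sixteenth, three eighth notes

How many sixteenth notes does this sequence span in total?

7

In sixteenth notes: sixteenth = 1; eighth note = 2; eighth note = 2; eighth note = 2.
Sum: 1 + 2 + 2 + 2 = 7 sixteenth notes.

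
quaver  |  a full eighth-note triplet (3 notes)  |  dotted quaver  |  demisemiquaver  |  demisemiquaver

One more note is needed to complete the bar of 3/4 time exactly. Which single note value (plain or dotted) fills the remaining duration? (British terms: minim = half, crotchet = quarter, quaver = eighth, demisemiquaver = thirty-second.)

eighth note

The bar of 3/4 = 24 thirty-second notes.
In thirty-second notes: quaver = 4; a full eighth-note triplet (3 notes) (three triplet eighths span one quarter) = 8; dotted quaver = 6; demisemiquaver = 1; demisemiquaver = 1.
Altogether 4 + 8 + 6 + 1 + 1 = 20.
Remaining: 24 − 20 = 4 thirty-second notes, which is a eighth note.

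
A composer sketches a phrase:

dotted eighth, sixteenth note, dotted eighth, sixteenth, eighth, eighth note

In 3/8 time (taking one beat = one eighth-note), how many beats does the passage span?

One eighth-note beat = 2 sixteenth notes.
Express everything in sixteenth notes: dotted eighth = 3; sixteenth note = 1; dotted eighth = 3; sixteenth = 1; eighth = 2; eighth note = 2.
Altogether 3 + 1 + 3 + 1 + 2 + 2 = 12.
12 ÷ 2 = 6 beats.

6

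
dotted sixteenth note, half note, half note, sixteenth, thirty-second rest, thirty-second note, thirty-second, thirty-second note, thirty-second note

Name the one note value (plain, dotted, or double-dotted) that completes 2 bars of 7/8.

2 bars of 7/8 = 56 thirty-second notes.
In thirty-second notes: dotted sixteenth note = 3; half note = 16; half note = 16; sixteenth = 2; thirty-second rest = 1; thirty-second note = 1; thirty-second = 1; thirty-second note = 1; thirty-second note = 1.
Total: 3 + 16 + 16 + 2 + 1 + 1 + 1 + 1 + 1 = 42.
Remaining: 56 − 42 = 14 thirty-second notes, which is a double-dotted quarter note.

double-dotted quarter note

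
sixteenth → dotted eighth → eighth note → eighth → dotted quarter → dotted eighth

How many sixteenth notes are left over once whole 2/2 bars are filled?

1

One bar of 2/2 = 16 sixteenth notes.
Express everything in sixteenth notes: sixteenth = 1; dotted eighth = 3; eighth note = 2; eighth = 2; dotted quarter = 6; dotted eighth = 3.
Total: 1 + 3 + 2 + 2 + 6 + 3 = 17.
17 ÷ 16 = 1 complete bar with 1 sixteenth note remaining.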